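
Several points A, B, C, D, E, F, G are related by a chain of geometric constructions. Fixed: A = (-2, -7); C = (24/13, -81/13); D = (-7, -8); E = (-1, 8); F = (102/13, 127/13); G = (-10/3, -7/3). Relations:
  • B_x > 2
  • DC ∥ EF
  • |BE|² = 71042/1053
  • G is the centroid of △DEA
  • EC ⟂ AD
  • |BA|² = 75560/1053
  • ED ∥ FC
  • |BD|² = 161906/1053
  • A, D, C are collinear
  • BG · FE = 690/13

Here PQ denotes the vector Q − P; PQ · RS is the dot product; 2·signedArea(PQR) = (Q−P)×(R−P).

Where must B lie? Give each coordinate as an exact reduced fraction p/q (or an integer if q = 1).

B = (248/117, 47/117)

1. B_x = 248/117  [line 115/13·x + 23/13·y + -253/13 = 0 ∩ |BE|² = 71042/1053]
2. B_y = 47/117  [line 115/13·x + 23/13·y + -253/13 = 0 ∩ |BE|² = 71042/1053]
   → B = (248/117, 47/117)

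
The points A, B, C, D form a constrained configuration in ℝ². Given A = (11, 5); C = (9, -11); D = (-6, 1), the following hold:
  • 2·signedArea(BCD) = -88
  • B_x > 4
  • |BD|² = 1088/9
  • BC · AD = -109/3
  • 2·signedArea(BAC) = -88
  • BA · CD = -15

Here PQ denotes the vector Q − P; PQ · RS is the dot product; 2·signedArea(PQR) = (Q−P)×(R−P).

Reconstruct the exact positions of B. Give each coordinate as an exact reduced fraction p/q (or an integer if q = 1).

B = (14/3, -5/3)

1. B_x = 14/3  [BA · CD = -15 ∩ 2·signedArea(BCD) = -88]
2. B_y = -5/3  [BA · CD = -15 ∩ 2·signedArea(BCD) = -88]
   → B = (14/3, -5/3)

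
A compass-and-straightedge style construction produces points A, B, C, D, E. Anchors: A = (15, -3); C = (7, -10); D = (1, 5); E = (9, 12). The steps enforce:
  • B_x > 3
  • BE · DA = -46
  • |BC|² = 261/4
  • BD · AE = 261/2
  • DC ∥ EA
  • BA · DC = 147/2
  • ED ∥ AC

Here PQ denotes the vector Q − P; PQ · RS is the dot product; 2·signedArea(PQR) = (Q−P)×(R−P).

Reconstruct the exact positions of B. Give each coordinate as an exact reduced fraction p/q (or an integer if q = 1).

1. B_x = 4  [BE · DA = -46 ∩ BA · DC = 147/2]
2. B_y = -5/2  [BE · DA = -46 ∩ BA · DC = 147/2]
   → B = (4, -5/2)

B = (4, -5/2)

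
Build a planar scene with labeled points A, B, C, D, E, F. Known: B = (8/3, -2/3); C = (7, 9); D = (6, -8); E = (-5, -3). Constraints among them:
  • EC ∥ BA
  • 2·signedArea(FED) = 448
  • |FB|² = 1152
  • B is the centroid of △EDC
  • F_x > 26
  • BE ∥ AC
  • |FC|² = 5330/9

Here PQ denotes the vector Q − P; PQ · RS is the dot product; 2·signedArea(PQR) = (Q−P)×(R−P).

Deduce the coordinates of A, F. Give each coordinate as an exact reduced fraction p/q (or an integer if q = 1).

A = (44/3, 34/3)
F = (80/3, 70/3)

1. A_x = 44/3  [BE ∥ AC ∩ EC ∥ BA]
2. A_y = 34/3  [BE ∥ AC ∩ EC ∥ BA]
   → A = (44/3, 34/3)
3. F_x = 80/3  [line 5·x + 11·y + -390 = 0 ∩ |FC|² = 5330/9]
4. F_y = 70/3  [line 5·x + 11·y + -390 = 0 ∩ |FC|² = 5330/9]
   → F = (80/3, 70/3)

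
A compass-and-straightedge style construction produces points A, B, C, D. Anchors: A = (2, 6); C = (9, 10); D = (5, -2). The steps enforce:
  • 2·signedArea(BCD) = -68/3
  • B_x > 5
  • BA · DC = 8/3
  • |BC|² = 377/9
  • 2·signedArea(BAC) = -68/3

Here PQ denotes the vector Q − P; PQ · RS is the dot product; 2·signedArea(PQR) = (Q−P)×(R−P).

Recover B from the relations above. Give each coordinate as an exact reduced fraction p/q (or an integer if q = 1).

B = (16/3, 14/3)

1. B_x = 16/3  [BA · DC = 8/3 ∩ 2·signedArea(BCD) = -68/3]
2. B_y = 14/3  [BA · DC = 8/3 ∩ 2·signedArea(BCD) = -68/3]
   → B = (16/3, 14/3)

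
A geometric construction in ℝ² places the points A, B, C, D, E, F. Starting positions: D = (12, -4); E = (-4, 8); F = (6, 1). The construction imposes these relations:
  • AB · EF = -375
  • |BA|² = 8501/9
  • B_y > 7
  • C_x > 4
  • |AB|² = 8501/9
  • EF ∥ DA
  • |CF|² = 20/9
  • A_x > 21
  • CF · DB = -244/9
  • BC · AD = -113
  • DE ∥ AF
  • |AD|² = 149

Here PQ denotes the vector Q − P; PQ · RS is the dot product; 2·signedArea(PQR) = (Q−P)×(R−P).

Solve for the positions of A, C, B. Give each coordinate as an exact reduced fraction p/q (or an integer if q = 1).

1. A_x = 22  [DE ∥ AF ∩ EF ∥ DA]
2. A_y = -11  [DE ∥ AF ∩ EF ∥ DA]
   → A = (22, -11)
3. B_x = -8/3  [line 10·x + -7·y + 78 = 0 ∩ |BA|² = 8501/9]
4. B_y = 22/3  [line 10·x + -7·y + 78 = 0 ∩ |BA|² = 8501/9]
   → B = (-8/3, 22/3)
5. C_x = 14/3  [CF · DB = -244/9 ∩ BC · AD = -113]
6. C_y = 5/3  [CF · DB = -244/9 ∩ BC · AD = -113]
   → C = (14/3, 5/3)

A = (22, -11)
B = (-8/3, 22/3)
C = (14/3, 5/3)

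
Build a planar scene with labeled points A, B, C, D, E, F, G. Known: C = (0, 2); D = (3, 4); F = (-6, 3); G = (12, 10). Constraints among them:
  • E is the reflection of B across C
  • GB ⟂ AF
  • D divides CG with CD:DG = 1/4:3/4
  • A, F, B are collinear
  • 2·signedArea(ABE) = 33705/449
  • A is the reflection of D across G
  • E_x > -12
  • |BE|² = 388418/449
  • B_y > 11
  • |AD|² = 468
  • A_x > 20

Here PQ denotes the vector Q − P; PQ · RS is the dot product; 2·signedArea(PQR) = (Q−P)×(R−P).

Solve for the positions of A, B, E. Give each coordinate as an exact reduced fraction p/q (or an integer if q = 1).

1. A_x = 21  [A is the reflection of D across G]
2. A_y = 16  [A is the reflection of D across G]
   → A = (21, 16)
3. B_x = 10191/898  [A, F, B are collinear ∩ GB ⟂ AF]
4. B_y = 10195/898  [A, F, B are collinear ∩ GB ⟂ AF]
   → B = (10191/898, 10195/898)
5. E_x = -10191/898  [E is the reflection of B across C]
6. E_y = -6603/898  [E is the reflection of B across C]
   → E = (-10191/898, -6603/898)

A = (21, 16)
B = (10191/898, 10195/898)
E = (-10191/898, -6603/898)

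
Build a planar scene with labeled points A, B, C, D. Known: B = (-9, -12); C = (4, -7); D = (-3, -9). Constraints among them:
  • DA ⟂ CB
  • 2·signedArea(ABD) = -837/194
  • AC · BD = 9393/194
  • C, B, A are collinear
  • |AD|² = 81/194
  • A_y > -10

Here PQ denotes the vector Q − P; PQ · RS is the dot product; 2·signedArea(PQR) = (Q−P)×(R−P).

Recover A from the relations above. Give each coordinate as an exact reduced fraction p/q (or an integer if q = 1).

1. A_x = -537/194  [C, B, A are collinear ∩ DA ⟂ CB]
2. A_y = -1863/194  [C, B, A are collinear ∩ DA ⟂ CB]
   → A = (-537/194, -1863/194)

A = (-537/194, -1863/194)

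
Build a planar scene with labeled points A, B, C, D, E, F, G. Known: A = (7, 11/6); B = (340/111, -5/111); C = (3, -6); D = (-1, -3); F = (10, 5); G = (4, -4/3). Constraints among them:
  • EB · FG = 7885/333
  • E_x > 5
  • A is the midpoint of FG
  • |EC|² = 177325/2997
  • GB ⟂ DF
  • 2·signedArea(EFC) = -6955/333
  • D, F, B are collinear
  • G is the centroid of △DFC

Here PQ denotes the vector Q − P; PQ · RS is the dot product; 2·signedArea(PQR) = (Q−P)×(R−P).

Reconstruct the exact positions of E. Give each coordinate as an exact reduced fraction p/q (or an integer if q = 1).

E = (1894/333, 134/111)

1. E_x = 1894/333  [2·signedArea(EFC) = -6955/333 ∩ EB · FG = 7885/333]
2. E_y = 134/111  [2·signedArea(EFC) = -6955/333 ∩ EB · FG = 7885/333]
   → E = (1894/333, 134/111)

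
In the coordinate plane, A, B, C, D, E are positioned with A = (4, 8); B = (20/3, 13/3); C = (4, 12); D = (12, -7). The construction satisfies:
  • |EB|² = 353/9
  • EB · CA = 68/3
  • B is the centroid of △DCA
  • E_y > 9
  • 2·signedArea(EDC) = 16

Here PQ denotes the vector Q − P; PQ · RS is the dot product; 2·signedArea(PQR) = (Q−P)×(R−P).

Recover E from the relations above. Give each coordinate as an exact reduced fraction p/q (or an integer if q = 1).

E = (4, 10)

1. E_x = 4  [EB · CA = 68/3 ∩ 2·signedArea(EDC) = 16]
2. E_y = 10  [EB · CA = 68/3 ∩ 2·signedArea(EDC) = 16]
   → E = (4, 10)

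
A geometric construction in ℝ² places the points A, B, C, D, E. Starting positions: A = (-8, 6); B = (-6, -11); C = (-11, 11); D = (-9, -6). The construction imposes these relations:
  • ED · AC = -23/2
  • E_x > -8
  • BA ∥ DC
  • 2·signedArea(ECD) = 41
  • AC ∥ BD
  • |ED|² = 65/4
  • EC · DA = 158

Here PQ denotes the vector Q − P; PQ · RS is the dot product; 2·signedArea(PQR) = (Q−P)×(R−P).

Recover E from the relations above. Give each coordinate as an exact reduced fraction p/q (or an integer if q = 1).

1. E_x = -7  [EC · DA = 158 ∩ ED · AC = -23/2]
2. E_y = -5/2  [EC · DA = 158 ∩ ED · AC = -23/2]
   → E = (-7, -5/2)

E = (-7, -5/2)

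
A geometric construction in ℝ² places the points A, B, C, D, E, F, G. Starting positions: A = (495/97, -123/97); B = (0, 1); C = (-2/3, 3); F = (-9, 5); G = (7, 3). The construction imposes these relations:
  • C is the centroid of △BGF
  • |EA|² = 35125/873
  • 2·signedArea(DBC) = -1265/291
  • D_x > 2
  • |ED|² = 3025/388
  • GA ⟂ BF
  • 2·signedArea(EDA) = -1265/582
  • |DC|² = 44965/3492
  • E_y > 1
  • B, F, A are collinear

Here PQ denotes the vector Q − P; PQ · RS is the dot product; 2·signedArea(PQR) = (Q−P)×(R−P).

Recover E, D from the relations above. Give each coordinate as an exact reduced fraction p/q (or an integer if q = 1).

1. D_x = 1291/582  [line -2·x + -2/3·y + 1459/291 = 0 ∩ |DC|² = 44965/3492]
2. D_y = 84/97  [line -2·x + -2/3·y + 1459/291 = 0 ∩ |DC|² = 44965/3492]
   → D = (1291/582, 84/97)
3. E_x = -1/3  [line 207/97·x + 1679/582·y + -1472/291 = 0 ∩ |ED|² = 3025/388]
4. E_y = 2  [line 207/97·x + 1679/582·y + -1472/291 = 0 ∩ |ED|² = 3025/388]
   → E = (-1/3, 2)

D = (1291/582, 84/97)
E = (-1/3, 2)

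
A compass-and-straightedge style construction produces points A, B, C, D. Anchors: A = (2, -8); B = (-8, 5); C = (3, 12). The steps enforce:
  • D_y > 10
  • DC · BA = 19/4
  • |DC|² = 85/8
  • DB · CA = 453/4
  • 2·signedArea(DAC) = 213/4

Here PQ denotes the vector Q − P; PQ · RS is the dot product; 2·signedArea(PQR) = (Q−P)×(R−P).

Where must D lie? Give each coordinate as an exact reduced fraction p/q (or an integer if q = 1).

D = (1/4, 41/4)

1. D_x = 1/4  [DC · BA = 19/4 ∩ DB · CA = 453/4]
2. D_y = 41/4  [DC · BA = 19/4 ∩ DB · CA = 453/4]
   → D = (1/4, 41/4)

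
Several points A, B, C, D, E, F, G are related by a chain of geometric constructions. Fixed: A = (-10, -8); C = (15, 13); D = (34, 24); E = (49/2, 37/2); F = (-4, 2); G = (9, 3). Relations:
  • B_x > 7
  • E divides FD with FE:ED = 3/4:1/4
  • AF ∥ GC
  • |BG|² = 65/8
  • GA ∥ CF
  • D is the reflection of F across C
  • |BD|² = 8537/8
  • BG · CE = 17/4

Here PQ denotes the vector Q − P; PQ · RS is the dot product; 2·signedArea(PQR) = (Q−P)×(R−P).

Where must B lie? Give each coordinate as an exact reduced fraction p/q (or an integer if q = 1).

1. B_x = 29/4  [line -19/2·x + -11/2·y + 391/4 = 0 ∩ |BD|² = 8537/8]
2. B_y = 21/4  [line -19/2·x + -11/2·y + 391/4 = 0 ∩ |BD|² = 8537/8]
   → B = (29/4, 21/4)

B = (29/4, 21/4)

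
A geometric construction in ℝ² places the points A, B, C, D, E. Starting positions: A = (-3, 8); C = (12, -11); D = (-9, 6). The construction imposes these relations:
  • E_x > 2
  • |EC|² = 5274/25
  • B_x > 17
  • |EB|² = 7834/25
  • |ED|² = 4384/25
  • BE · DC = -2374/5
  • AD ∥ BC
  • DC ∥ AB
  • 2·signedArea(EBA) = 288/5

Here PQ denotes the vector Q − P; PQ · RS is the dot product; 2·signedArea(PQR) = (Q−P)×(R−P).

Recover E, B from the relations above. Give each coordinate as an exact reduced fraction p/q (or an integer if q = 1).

B = (18, -9)
E = (3, 2/5)

1. B_x = 18  [AD ∥ BC ∩ DC ∥ AB]
2. B_y = -9  [AD ∥ BC ∩ DC ∥ AB]
   → B = (18, -9)
3. E_x = 3  [2·signedArea(EBA) = 288/5 ∩ BE · DC = -2374/5]
4. E_y = 2/5  [2·signedArea(EBA) = 288/5 ∩ BE · DC = -2374/5]
   → E = (3, 2/5)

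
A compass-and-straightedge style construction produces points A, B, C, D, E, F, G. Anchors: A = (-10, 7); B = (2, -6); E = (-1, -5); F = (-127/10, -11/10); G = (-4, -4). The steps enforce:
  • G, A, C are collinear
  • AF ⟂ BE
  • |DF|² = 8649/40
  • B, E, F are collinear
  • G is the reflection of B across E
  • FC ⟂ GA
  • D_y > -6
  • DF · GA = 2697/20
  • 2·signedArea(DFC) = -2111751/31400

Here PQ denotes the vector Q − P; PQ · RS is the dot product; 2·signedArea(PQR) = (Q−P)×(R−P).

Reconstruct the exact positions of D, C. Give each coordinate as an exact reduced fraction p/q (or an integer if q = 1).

C = (-5663/785, 2971/1570)
D = (5/4, -23/4)

1. D_x = 5/4  [line 6·x + -11·y + -283/4 = 0 ∩ |DF|² = 8649/40]
2. D_y = -23/4  [line 6·x + -11·y + -283/4 = 0 ∩ |DF|² = 8649/40]
   → D = (5/4, -23/4)
3. C_x = -5663/785  [2·signedArea(DFC) = -2111751/31400 ∩ G, A, C are collinear]
4. C_y = 2971/1570  [2·signedArea(DFC) = -2111751/31400 ∩ G, A, C are collinear]
   → C = (-5663/785, 2971/1570)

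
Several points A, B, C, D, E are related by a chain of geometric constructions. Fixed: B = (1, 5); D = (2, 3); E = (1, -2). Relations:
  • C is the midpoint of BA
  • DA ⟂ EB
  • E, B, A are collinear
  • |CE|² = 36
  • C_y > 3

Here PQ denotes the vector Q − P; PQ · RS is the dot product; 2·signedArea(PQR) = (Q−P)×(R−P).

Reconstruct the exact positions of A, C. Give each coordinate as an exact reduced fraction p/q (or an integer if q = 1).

A = (1, 3)
C = (1, 4)

1. A_x = 1  [E, B, A are collinear ∩ DA ⟂ EB]
2. A_y = 3  [E, B, A are collinear ∩ DA ⟂ EB]
   → A = (1, 3)
3. C_x = 1  [C is the midpoint of BA]
4. C_y = 4  [C is the midpoint of BA]
   → C = (1, 4)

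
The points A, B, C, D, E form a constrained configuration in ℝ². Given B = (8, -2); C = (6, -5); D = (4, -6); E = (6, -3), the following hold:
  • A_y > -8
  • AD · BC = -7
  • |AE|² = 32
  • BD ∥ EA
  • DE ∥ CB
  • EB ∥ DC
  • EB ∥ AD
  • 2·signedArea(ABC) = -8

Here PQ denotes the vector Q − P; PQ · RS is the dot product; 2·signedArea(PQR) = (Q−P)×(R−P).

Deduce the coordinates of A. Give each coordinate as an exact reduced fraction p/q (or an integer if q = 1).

A = (2, -7)

1. A_x = 2  [EB ∥ AD ∩ BD ∥ EA]
2. A_y = -7  [EB ∥ AD ∩ BD ∥ EA]
   → A = (2, -7)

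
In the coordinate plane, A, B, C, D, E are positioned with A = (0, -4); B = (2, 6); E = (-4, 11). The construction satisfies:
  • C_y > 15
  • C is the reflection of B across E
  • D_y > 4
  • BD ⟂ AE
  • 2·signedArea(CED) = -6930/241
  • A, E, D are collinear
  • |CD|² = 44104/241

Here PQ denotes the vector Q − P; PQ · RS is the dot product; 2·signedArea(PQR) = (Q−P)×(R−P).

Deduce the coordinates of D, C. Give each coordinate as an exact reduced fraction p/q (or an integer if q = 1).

1. D_x = -568/241  [A, E, D are collinear ∩ BD ⟂ AE]
2. D_y = 1166/241  [A, E, D are collinear ∩ BD ⟂ AE]
   → D = (-568/241, 1166/241)
3. C_x = -10  [C is the reflection of B across E]
4. C_y = 16  [C is the reflection of B across E]
   → C = (-10, 16)

C = (-10, 16)
D = (-568/241, 1166/241)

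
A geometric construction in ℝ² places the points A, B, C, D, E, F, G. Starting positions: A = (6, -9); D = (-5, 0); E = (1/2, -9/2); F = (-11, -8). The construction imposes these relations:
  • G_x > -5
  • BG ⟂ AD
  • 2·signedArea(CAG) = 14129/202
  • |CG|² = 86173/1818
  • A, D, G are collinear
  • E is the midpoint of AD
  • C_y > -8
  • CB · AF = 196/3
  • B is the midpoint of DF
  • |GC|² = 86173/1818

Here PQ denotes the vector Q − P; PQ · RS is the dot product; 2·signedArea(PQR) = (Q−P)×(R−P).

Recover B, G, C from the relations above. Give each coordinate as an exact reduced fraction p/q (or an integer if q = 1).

1. B_x = -8  [B is the midpoint of DF]
2. B_y = -4  [B is the midpoint of DF]
   → B = (-8, -4)
3. G_x = -977/202  [A, D, G are collinear ∩ BG ⟂ AD]
4. G_y = -27/202  [A, D, G are collinear ∩ BG ⟂ AD]
   → G = (-977/202, -27/202)
5. C_x = -13/3  [CB · AF = 196/3 ∩ 2·signedArea(CAG) = 14129/202]
6. C_y = -7  [CB · AF = 196/3 ∩ 2·signedArea(CAG) = 14129/202]
   → C = (-13/3, -7)

B = (-8, -4)
C = (-13/3, -7)
G = (-977/202, -27/202)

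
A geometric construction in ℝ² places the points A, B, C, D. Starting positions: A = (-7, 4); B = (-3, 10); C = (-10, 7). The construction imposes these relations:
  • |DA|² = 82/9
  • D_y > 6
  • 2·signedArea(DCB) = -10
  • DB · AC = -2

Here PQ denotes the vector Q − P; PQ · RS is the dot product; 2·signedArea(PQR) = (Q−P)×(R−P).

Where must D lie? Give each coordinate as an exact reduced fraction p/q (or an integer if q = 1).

1. D_x = -20/3  [2·signedArea(DCB) = -10 ∩ DB · AC = -2]
2. D_y = 7  [2·signedArea(DCB) = -10 ∩ DB · AC = -2]
   → D = (-20/3, 7)

D = (-20/3, 7)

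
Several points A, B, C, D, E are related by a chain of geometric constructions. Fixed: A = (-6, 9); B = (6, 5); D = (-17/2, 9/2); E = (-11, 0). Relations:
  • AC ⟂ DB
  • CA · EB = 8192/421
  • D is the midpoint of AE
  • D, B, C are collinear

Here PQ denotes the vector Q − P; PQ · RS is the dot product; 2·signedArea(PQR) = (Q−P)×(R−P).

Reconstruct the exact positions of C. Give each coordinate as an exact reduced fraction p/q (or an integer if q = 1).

C = (-2462/421, 1933/421)

1. C_x = -2462/421  [D, B, C are collinear ∩ AC ⟂ DB]
2. C_y = 1933/421  [D, B, C are collinear ∩ AC ⟂ DB]
   → C = (-2462/421, 1933/421)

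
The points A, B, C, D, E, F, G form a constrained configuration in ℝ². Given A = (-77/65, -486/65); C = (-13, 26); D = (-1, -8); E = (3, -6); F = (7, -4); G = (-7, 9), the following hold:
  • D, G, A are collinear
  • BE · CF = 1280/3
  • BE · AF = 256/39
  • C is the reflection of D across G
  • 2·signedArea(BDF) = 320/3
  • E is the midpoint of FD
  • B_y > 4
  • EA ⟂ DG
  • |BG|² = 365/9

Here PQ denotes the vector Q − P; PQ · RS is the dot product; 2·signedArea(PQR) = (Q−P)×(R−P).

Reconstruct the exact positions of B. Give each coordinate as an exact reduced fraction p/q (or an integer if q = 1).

1. B_x = -7/3  [2·signedArea(BDF) = 320/3 ∩ BE · CF = 1280/3]
2. B_y = 14/3  [2·signedArea(BDF) = 320/3 ∩ BE · CF = 1280/3]
   → B = (-7/3, 14/3)

B = (-7/3, 14/3)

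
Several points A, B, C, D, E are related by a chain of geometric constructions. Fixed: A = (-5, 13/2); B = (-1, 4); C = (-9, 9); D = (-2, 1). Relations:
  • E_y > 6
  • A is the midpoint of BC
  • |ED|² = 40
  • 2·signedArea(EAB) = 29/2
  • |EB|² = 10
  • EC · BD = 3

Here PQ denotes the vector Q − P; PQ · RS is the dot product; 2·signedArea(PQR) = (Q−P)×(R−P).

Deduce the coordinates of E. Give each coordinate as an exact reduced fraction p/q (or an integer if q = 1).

1. E_x = 0  [EC · BD = 3 ∩ 2·signedArea(EAB) = 29/2]
2. E_y = 7  [EC · BD = 3 ∩ 2·signedArea(EAB) = 29/2]
   → E = (0, 7)

E = (0, 7)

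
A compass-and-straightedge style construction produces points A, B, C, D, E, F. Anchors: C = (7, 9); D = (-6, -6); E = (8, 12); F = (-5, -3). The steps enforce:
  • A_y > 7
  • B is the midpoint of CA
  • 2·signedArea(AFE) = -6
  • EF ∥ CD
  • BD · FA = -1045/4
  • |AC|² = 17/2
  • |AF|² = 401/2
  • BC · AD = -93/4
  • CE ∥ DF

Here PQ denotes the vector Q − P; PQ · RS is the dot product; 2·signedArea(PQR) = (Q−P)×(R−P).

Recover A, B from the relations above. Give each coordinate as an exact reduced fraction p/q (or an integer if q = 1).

1. A_x = 9/2  [line -15·x + 13·y + -30 = 0 ∩ |AF|² = 401/2]
2. A_y = 15/2  [line -15·x + 13·y + -30 = 0 ∩ |AF|² = 401/2]
   → A = (9/2, 15/2)
3. B_x = 23/4  [B is the midpoint of CA]
4. B_y = 33/4  [B is the midpoint of CA]
   → B = (23/4, 33/4)

A = (9/2, 15/2)
B = (23/4, 33/4)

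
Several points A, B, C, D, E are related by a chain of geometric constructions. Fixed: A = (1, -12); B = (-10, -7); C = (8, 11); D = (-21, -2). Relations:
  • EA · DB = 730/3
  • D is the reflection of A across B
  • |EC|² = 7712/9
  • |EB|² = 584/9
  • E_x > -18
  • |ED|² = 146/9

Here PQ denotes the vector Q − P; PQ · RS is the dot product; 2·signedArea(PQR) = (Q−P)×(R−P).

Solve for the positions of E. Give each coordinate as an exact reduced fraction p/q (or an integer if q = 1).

E = (-52/3, -11/3)

1. E_x = -52/3  [line -11·x + 5·y + -517/3 = 0 ∩ |EB|² = 584/9]
2. E_y = -11/3  [line -11·x + 5·y + -517/3 = 0 ∩ |EB|² = 584/9]
   → E = (-52/3, -11/3)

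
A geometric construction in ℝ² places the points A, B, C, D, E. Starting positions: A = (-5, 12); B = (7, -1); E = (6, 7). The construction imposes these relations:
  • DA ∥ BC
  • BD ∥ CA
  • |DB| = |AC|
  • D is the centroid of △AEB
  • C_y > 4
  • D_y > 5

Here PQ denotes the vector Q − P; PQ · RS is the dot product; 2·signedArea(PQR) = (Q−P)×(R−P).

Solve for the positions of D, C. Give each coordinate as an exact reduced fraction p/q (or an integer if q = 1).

C = (-2/3, 5)
D = (8/3, 6)

1. D_x = 8/3  [D is the centroid of △AEB]
2. D_y = 6  [D is the centroid of △AEB]
   → D = (8/3, 6)
3. C_x = -2/3  [BD ∥ CA ∩ DA ∥ BC]
4. C_y = 5  [BD ∥ CA ∩ DA ∥ BC]
   → C = (-2/3, 5)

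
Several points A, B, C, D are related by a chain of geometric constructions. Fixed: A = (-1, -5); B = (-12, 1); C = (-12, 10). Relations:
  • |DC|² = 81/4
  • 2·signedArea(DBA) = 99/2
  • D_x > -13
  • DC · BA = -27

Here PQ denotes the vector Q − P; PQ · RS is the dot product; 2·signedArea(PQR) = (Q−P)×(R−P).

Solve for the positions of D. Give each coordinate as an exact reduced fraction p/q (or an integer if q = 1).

D = (-12, 11/2)

1. D_x = -12  [2·signedArea(DBA) = 99/2 ∩ DC · BA = -27]
2. D_y = 11/2  [2·signedArea(DBA) = 99/2 ∩ DC · BA = -27]
   → D = (-12, 11/2)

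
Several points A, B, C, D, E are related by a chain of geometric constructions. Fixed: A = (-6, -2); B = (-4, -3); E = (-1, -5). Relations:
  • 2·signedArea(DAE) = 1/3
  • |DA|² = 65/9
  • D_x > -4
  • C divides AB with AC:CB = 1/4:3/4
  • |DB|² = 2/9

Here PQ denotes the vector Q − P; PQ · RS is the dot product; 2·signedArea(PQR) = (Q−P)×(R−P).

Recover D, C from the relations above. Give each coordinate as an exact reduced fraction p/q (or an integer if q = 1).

C = (-11/2, -9/4)
D = (-11/3, -10/3)

1. D_x = -11/3  [line 3·x + 5·y + 83/3 = 0 ∩ |DB|² = 2/9]
2. D_y = -10/3  [line 3·x + 5·y + 83/3 = 0 ∩ |DB|² = 2/9]
   → D = (-11/3, -10/3)
3. C_x = -11/2  [C divides AB with AC:CB = 1/4:3/4]
4. C_y = -9/4  [C divides AB with AC:CB = 1/4:3/4]
   → C = (-11/2, -9/4)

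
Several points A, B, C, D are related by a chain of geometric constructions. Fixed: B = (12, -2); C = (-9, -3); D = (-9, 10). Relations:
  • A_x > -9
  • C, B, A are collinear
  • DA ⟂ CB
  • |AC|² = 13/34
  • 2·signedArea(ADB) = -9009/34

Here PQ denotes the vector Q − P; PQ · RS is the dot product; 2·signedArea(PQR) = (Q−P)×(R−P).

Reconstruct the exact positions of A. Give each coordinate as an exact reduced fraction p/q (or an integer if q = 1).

1. A_x = -285/34  [C, B, A are collinear ∩ DA ⟂ CB]
2. A_y = -101/34  [C, B, A are collinear ∩ DA ⟂ CB]
   → A = (-285/34, -101/34)

A = (-285/34, -101/34)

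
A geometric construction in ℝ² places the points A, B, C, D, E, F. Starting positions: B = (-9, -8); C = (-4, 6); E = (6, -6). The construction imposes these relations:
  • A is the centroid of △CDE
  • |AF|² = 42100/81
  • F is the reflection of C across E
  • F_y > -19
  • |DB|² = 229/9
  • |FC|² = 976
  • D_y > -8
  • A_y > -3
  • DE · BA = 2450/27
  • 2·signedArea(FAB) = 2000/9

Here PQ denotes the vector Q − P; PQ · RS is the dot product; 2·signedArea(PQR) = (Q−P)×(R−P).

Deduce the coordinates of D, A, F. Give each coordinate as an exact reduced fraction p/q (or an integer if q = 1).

A = (-2/3, -22/9)
D = (-4, -22/3)
F = (16, -18)

1. F_x = 16  [F is the reflection of C across E]
2. F_y = -18  [F is the reflection of C across E]
   → F = (16, -18)
3. A_x = -2/3  [line 10·x + 25·y + 610/9 = 0 ∩ |AF|² = 42100/81]
4. A_y = -22/9  [line 10·x + 25·y + 610/9 = 0 ∩ |AF|² = 42100/81]
   → A = (-2/3, -22/9)
5. D_x = -4  [DE · BA = 2450/27 ∩ A is the centroid of △CDE]
6. D_y = -22/3  [DE · BA = 2450/27 ∩ A is the centroid of △CDE]
   → D = (-4, -22/3)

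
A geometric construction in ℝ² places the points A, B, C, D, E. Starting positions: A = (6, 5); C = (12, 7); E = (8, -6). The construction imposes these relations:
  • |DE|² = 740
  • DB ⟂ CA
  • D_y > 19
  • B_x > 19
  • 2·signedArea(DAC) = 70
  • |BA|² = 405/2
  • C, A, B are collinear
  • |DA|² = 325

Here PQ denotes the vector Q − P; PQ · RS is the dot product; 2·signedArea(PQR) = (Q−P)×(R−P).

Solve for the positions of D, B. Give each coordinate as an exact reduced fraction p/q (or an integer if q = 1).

B = (39/2, 19/2)
D = (16, 20)

1. D_x = 16  [line -2·x + 6·y + -88 = 0 ∩ |DE|² = 740]
2. D_y = 20  [line -2·x + 6·y + -88 = 0 ∩ |DE|² = 740]
   → D = (16, 20)
3. B_x = 39/2  [C, A, B are collinear ∩ DB ⟂ CA]
4. B_y = 19/2  [C, A, B are collinear ∩ DB ⟂ CA]
   → B = (39/2, 19/2)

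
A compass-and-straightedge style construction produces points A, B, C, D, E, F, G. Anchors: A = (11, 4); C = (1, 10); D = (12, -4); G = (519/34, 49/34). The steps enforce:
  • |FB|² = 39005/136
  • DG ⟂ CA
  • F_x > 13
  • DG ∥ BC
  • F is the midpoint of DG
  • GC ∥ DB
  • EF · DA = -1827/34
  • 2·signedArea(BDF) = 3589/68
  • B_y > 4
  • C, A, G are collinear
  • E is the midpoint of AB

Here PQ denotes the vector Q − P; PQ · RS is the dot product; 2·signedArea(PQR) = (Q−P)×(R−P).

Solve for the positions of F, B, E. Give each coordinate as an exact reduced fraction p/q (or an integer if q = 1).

1. F_x = 927/68  [F is the midpoint of DG]
2. F_y = -87/68  [F is the midpoint of DG]
   → F = (927/68, -87/68)
3. B_x = -77/34  [DG ∥ BC ∩ GC ∥ DB]
4. B_y = 155/34  [DG ∥ BC ∩ GC ∥ DB]
   → B = (-77/34, 155/34)
5. E_x = 297/68  [E is the midpoint of AB]
6. E_y = 291/68  [E is the midpoint of AB]
   → E = (297/68, 291/68)

B = (-77/34, 155/34)
E = (297/68, 291/68)
F = (927/68, -87/68)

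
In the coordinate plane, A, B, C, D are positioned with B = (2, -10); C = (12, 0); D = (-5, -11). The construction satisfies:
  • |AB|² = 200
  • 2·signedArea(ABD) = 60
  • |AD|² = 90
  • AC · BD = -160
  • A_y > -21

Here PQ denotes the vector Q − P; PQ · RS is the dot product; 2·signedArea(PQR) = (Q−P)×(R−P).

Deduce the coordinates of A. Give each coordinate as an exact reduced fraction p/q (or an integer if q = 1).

1. A_x = -8  [2·signedArea(ABD) = 60 ∩ AC · BD = -160]
2. A_y = -20  [2·signedArea(ABD) = 60 ∩ AC · BD = -160]
   → A = (-8, -20)

A = (-8, -20)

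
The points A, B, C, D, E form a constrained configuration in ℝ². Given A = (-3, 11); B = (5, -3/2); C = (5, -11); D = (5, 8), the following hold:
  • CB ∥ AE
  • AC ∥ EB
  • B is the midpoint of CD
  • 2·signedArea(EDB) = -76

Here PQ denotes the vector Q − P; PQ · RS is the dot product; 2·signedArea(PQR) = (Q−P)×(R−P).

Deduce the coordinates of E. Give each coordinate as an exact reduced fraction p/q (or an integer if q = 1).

1. E_x = -3  [AC ∥ EB ∩ CB ∥ AE]
2. E_y = 41/2  [AC ∥ EB ∩ CB ∥ AE]
   → E = (-3, 41/2)

E = (-3, 41/2)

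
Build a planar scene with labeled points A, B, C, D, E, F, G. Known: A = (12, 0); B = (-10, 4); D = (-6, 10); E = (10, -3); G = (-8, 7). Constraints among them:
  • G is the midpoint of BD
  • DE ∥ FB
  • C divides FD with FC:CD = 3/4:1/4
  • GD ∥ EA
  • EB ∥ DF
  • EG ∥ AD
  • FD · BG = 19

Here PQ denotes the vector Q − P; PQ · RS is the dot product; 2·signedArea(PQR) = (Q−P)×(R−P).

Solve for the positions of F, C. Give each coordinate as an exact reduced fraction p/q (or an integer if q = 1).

C = (-11, 47/4)
F = (-26, 17)

1. F_x = -26  [DE ∥ FB ∩ EB ∥ DF]
2. F_y = 17  [DE ∥ FB ∩ EB ∥ DF]
   → F = (-26, 17)
3. C_x = -11  [C divides FD with FC:CD = 3/4:1/4]
4. C_y = 47/4  [C divides FD with FC:CD = 3/4:1/4]
   → C = (-11, 47/4)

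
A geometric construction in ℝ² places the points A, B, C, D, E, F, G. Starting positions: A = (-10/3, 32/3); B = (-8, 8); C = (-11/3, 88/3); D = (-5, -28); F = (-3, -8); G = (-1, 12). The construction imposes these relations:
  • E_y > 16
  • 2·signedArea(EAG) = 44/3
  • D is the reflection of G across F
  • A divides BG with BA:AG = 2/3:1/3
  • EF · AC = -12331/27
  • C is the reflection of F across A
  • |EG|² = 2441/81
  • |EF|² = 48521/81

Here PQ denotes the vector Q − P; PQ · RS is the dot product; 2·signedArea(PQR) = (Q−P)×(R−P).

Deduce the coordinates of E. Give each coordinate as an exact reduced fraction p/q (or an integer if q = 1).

1. E_x = -38/9  [2·signedArea(EAG) = 44/3 ∩ EF · AC = -12331/27]
2. E_y = 148/9  [2·signedArea(EAG) = 44/3 ∩ EF · AC = -12331/27]
   → E = (-38/9, 148/9)

E = (-38/9, 148/9)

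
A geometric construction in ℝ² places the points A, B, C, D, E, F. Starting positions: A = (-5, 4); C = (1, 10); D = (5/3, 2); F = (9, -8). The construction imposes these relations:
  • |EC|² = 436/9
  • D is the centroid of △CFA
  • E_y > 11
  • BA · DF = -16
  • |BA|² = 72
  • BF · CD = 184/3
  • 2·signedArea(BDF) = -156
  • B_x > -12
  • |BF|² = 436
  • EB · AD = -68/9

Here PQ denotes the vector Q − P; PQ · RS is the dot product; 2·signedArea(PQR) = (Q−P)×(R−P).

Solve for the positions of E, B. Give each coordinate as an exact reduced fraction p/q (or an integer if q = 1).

1. B_x = -11  [BF · CD = 184/3 ∩ 2·signedArea(BDF) = -156]
2. B_y = -2  [BF · CD = 184/3 ∩ 2·signedArea(BDF) = -156]
   → B = (-11, -2)
3. E_x = -17/3  [line -20/3·x + 2·y + -556/9 = 0 ∩ |EC|² = 436/9]
4. E_y = 12  [line -20/3·x + 2·y + -556/9 = 0 ∩ |EC|² = 436/9]
   → E = (-17/3, 12)

B = (-11, -2)
E = (-17/3, 12)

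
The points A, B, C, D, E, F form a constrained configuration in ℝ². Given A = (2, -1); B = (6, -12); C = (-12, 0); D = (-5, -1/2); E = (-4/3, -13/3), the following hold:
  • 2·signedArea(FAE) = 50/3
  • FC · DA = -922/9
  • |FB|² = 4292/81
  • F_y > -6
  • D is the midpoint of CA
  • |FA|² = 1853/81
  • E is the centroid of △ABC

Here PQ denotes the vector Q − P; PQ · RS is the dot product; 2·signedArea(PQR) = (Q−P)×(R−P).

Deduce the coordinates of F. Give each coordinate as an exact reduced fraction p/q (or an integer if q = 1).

F = (20/9, -52/9)

1. F_x = 20/9  [FC · DA = -922/9 ∩ 2·signedArea(FAE) = 50/3]
2. F_y = -52/9  [FC · DA = -922/9 ∩ 2·signedArea(FAE) = 50/3]
   → F = (20/9, -52/9)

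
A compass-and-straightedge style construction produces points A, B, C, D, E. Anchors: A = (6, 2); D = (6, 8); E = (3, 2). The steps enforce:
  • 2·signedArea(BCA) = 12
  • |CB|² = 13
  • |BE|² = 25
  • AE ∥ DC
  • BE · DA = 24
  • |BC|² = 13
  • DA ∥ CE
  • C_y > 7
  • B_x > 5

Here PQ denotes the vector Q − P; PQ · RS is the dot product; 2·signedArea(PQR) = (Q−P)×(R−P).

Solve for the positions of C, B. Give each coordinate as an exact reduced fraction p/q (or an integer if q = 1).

B = (6, 6)
C = (3, 8)

1. C_x = 3  [DA ∥ CE ∩ AE ∥ DC]
2. C_y = 8  [DA ∥ CE ∩ AE ∥ DC]
   → C = (3, 8)
3. B_x = 6  [2·signedArea(BCA) = 12 ∩ BE · DA = 24]
4. B_y = 6  [2·signedArea(BCA) = 12 ∩ BE · DA = 24]
   → B = (6, 6)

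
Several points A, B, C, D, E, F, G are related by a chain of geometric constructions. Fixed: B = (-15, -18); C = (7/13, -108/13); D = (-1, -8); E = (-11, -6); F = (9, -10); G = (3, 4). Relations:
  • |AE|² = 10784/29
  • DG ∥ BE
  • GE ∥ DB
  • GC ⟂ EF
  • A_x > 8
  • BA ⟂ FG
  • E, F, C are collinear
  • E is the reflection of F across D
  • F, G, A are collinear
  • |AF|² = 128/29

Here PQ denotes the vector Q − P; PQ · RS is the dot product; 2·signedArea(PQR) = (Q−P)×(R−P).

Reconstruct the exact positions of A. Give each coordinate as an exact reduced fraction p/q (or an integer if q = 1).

A = (237/29, -234/29)

1. A_x = 237/29  [F, G, A are collinear ∩ BA ⟂ FG]
2. A_y = -234/29  [F, G, A are collinear ∩ BA ⟂ FG]
   → A = (237/29, -234/29)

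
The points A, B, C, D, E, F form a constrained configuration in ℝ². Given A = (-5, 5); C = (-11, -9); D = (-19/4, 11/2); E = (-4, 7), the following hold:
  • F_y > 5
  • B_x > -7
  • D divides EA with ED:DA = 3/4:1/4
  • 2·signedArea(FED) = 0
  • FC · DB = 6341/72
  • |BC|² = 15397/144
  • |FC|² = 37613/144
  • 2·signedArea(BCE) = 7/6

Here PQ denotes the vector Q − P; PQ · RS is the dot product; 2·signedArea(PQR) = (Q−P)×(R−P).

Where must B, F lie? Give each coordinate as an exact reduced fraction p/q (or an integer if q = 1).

B = (-83/12, 1/2)
F = (-55/12, 35/6)

1. B_x = -83/12  [line -16·x + 7·y + -685/6 = 0 ∩ |BC|² = 15397/144]
2. B_y = 1/2  [line -16·x + 7·y + -685/6 = 0 ∩ |BC|² = 15397/144]
   → B = (-83/12, 1/2)
3. F_x = -55/12  [2·signedArea(FED) = 0 ∩ FC · DB = 6341/72]
4. F_y = 35/6  [2·signedArea(FED) = 0 ∩ FC · DB = 6341/72]
   → F = (-55/12, 35/6)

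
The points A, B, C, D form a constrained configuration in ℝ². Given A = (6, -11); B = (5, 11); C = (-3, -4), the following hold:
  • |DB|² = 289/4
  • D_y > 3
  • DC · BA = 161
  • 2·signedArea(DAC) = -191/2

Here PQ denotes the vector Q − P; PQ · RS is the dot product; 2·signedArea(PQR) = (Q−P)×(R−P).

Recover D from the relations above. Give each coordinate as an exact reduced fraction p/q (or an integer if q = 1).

D = (1, 7/2)

1. D_x = 1  [DC · BA = 161 ∩ 2·signedArea(DAC) = -191/2]
2. D_y = 7/2  [DC · BA = 161 ∩ 2·signedArea(DAC) = -191/2]
   → D = (1, 7/2)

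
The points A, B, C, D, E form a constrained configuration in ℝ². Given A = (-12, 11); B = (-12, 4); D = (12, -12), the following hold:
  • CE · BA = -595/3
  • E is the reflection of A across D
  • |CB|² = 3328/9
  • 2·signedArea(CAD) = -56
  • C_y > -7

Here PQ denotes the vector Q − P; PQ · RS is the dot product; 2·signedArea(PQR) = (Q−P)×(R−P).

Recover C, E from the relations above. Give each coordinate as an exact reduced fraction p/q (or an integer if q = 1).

C = (4, -20/3)
E = (36, -35)

1. E_x = 36  [E is the reflection of A across D]
2. E_y = -35  [E is the reflection of A across D]
   → E = (36, -35)
3. C_x = 4  [CE · BA = -595/3 ∩ 2·signedArea(CAD) = -56]
4. C_y = -20/3  [CE · BA = -595/3 ∩ 2·signedArea(CAD) = -56]
   → C = (4, -20/3)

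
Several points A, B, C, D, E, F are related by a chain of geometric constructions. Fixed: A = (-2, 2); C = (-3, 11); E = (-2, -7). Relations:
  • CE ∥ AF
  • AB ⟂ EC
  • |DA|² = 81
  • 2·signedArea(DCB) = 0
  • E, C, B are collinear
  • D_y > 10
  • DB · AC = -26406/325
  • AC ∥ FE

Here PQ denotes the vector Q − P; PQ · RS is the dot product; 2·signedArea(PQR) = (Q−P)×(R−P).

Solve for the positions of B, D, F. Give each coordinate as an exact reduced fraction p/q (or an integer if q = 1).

1. B_x = -812/325  [E, C, B are collinear ∩ AB ⟂ EC]
2. B_y = 641/325  [E, C, B are collinear ∩ AB ⟂ EC]
   → B = (-812/325, 641/325)
3. D_x = -974/325  [2·signedArea(DCB) = 0 ∩ DB · AC = -26406/325]
4. D_y = 3557/325  [2·signedArea(DCB) = 0 ∩ DB · AC = -26406/325]
   → D = (-974/325, 3557/325)
5. F_x = -1  [AC ∥ FE ∩ CE ∥ AF]
6. F_y = -16  [AC ∥ FE ∩ CE ∥ AF]
   → F = (-1, -16)

B = (-812/325, 641/325)
D = (-974/325, 3557/325)
F = (-1, -16)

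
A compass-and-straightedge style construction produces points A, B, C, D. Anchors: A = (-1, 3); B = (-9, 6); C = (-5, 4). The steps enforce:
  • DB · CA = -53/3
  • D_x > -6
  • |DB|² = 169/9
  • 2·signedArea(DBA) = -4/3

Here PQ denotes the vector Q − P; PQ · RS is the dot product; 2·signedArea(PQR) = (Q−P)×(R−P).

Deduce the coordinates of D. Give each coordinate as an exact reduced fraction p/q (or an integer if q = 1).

1. D_x = -5  [2·signedArea(DBA) = -4/3 ∩ DB · CA = -53/3]
2. D_y = 13/3  [2·signedArea(DBA) = -4/3 ∩ DB · CA = -53/3]
   → D = (-5, 13/3)

D = (-5, 13/3)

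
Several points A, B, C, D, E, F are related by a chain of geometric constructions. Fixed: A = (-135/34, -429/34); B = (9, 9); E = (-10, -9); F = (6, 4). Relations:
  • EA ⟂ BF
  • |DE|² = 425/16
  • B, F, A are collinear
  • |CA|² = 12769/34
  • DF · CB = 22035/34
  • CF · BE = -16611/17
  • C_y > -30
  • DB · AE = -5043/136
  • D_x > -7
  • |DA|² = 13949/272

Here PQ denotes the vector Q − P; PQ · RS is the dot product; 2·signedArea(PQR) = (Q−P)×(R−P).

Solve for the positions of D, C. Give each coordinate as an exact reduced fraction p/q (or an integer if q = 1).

1. D_x = -6  [line 205/34·x + -123/34·y + 123/8 = 0 ∩ |DE|² = 425/16]
2. D_y = -23/4  [line 205/34·x + -123/34·y + 123/8 = 0 ∩ |DE|² = 425/16]
   → D = (-6, -23/4)
3. C_x = -237/17  [DF · CB = 22035/34 ∩ CF · BE = -16611/17]
4. C_y = -497/17  [DF · CB = 22035/34 ∩ CF · BE = -16611/17]
   → C = (-237/17, -497/17)

C = (-237/17, -497/17)
D = (-6, -23/4)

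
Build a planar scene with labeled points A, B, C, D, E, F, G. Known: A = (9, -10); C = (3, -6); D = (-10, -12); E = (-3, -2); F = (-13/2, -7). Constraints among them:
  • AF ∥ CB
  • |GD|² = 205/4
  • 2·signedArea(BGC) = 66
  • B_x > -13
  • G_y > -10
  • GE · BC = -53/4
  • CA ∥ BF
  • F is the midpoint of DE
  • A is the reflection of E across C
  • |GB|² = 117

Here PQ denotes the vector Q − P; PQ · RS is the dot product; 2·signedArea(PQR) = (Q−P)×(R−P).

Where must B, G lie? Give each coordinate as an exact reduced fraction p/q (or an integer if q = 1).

1. B_x = -25/2  [CA ∥ BF ∩ AF ∥ CB]
2. B_y = -3  [CA ∥ BF ∩ AF ∥ CB]
   → B = (-25/2, -3)
3. G_x = -7/2  [GE · BC = -53/4 ∩ 2·signedArea(BGC) = 66]
4. G_y = -9  [GE · BC = -53/4 ∩ 2·signedArea(BGC) = 66]
   → G = (-7/2, -9)

B = (-25/2, -3)
G = (-7/2, -9)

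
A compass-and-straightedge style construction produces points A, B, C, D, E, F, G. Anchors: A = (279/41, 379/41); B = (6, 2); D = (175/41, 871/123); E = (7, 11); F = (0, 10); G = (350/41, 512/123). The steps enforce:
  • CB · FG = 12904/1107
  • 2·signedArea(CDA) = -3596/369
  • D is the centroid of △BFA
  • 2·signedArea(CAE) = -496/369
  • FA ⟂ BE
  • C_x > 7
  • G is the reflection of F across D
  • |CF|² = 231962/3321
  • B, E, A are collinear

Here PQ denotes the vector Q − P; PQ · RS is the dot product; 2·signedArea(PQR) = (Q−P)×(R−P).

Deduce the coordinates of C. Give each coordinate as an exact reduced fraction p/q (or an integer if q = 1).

1. C_x = 883/123  [2·signedArea(CDA) = -3596/369 ∩ 2·signedArea(CAE) = -496/369]
2. C_y = 2111/369  [2·signedArea(CDA) = -3596/369 ∩ 2·signedArea(CAE) = -496/369]
   → C = (883/123, 2111/369)

C = (883/123, 2111/369)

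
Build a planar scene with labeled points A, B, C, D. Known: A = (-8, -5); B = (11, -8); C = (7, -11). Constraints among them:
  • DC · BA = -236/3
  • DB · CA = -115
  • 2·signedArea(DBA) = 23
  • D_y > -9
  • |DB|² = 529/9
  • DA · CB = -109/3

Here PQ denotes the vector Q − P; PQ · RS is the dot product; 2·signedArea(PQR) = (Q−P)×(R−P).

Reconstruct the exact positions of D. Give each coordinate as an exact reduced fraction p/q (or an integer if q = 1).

D = (10/3, -8)

1. D_x = 10/3  [DB · CA = -115 ∩ 2·signedArea(DBA) = 23]
2. D_y = -8  [DB · CA = -115 ∩ 2·signedArea(DBA) = 23]
   → D = (10/3, -8)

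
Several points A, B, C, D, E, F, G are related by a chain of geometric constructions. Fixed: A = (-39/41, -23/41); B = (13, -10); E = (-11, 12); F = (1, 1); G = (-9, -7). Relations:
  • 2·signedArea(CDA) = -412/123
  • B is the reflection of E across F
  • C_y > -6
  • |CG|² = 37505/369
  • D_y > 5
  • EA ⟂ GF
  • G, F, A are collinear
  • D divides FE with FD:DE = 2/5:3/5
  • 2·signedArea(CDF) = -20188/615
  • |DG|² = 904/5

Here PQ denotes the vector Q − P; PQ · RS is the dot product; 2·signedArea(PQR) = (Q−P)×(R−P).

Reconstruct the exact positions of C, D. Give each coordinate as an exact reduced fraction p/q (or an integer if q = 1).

C = (125/123, -240/41)
D = (-19/5, 27/5)

1. D_x = -19/5  [D divides FE with FD:DE = 2/5:3/5]
2. D_y = 27/5  [D divides FE with FD:DE = 2/5:3/5]
   → D = (-19/5, 27/5)
3. C_x = 125/123  [2·signedArea(CDF) = -20188/615 ∩ 2·signedArea(CDA) = -412/123]
4. C_y = -240/41  [2·signedArea(CDF) = -20188/615 ∩ 2·signedArea(CDA) = -412/123]
   → C = (125/123, -240/41)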